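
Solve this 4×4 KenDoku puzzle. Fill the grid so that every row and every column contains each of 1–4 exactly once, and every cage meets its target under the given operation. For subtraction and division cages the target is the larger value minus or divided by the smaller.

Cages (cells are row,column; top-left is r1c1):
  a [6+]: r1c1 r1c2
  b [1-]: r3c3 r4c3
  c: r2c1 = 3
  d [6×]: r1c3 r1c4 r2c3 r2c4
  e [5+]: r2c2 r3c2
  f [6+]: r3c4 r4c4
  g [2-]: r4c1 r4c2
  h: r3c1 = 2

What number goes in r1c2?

2

C is a freebie, leaving r2c1 = 3.
H is a freebie, so r3c1 = 2.
Row 3 now contains 2, leaving r3c4 = 4.
Column 4 already has 4; hence r4c4 = 2.
2 is placed in column 1; hence r1c1 = 4.
Cage a needs two cells with sum 6, leaving r1c2 = 2.
Cage d needs product 6, leaving r1c3 = 1.
Cage d needs product 6, so r1c4 = 3.
Column 2 now contains 2; hence r2c2 = 4.
Cage d has product 6, which forces r2c3 = 2.
Column 4 now contains 2, which forces r2c4 = 1.
The two cells of cage b must have difference 1, so r3c3 = 3.
Cage g needs two cells with difference 2; hence r4c1 = 1.
Cage g's pair has difference 2, leaving r4c2 = 3.
Cage b needs two cells with difference 1, leaving r4c3 = 4.
3 is placed in row 3, which forces r3c2 = 1.
The full grid is 4 2 1 3 / 3 4 2 1 / 2 1 3 4 / 1 3 4 2.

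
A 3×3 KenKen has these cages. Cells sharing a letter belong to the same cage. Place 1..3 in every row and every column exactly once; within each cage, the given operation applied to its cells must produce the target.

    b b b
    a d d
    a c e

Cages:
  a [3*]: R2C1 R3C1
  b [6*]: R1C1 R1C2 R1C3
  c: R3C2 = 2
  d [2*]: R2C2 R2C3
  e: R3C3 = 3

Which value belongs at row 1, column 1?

2

C is a freebie; hence R3C2 = 2.
Cage e is a single given cell, leaving R3C3 = 3.
Cage a needs two cells with product 3, which forces R2C1 = 3.
Column 2 already has 2, which forces R2C2 = 1.
Cage d needs two cells with product 2, so R2C3 = 2.
Row 3 now contains 3, leaving R3C1 = 1.
Column 1 already has 1, leaving R1C1 = 2.
Column 2 already has 1, which forces R1C2 = 3.
Column 3 already has 2; hence R1C3 = 1.
The full grid is 2 3 1 / 3 1 2 / 1 2 3.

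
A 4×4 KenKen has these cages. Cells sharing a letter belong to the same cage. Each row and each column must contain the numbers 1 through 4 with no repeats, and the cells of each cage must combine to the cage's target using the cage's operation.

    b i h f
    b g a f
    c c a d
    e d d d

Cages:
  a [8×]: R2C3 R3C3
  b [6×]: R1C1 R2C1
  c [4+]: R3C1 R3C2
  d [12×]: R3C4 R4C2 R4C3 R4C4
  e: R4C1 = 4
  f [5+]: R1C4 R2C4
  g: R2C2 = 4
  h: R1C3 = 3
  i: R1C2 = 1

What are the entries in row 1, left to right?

Cage i is a single given cell; hence R1C2 = 1.
H is a freebie, which forces R1C3 = 3.
G is a freebie, so R2C2 = 4.
4 is placed in row 2, so R2C3 = 2.
Column 2 now contains 1, so R3C2 = 3.
Column 3 already has 2, so R3C3 = 4.
Cage e is a single given cell, which forces R4C1 = 4.
3 is placed in column 2; hence R4C2 = 2.
Column 3 already has 4, so R4C3 = 1.
Row 4 now contains 1; hence R4C4 = 3.
Row 1 already has 3, which forces R1C1 = 2.
Cage f's pair has sum 5; hence R1C4 = 4.
Row 2 now contains 2, so R2C1 = 3.
Column 4 already has 3; hence R2C4 = 1.
3 is placed in row 3; hence R3C1 = 1.
The 4 cells of cage d must have product 12, leaving R3C4 = 2.
The full grid is 2 1 3 4 / 3 4 2 1 / 1 3 4 2 / 4 2 1 3.

2 1 3 4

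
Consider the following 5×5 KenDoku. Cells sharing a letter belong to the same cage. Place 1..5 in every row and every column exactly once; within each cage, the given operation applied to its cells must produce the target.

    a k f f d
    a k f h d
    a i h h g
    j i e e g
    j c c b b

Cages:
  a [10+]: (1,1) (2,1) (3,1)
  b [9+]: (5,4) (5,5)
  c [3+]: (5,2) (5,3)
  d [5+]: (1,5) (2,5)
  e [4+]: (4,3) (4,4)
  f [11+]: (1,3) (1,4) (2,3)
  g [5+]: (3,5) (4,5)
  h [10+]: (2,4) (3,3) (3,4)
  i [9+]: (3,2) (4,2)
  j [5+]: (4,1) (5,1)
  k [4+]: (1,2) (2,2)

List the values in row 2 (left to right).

Row 4 needs a 5, and only (4,2) is open for it.
5 is placed in column 2, so (3,2) = 4.
Row 5 needs a 3, and only (5,1) is open for it.
The two cells of cage j must have sum 5, leaving (4,1) = 2.
The only place for 4 in row 4 is (4,5).
Cage g's pair has sum 5, so (3,5) = 1.
Cage b's pair has sum 9, so (5,4) = 4.
4 is placed in column 5, leaving (5,5) = 5.
1 is placed in row 3, which forces (3,1) = 5.
Cage h needs sum 10, so (2,4) = 5.
Cage f has sum 11, leaving (1,3) = 5.
Row 1 needs a 4, and only (1,1) is open for it.
Column 1 already has 4, so (2,1) = 1.
1 is placed in row 2, so (2,2) = 3.
Row 2 already has 3, which forces (2,3) = 4.
Row 2 already has 3, which forces (2,5) = 2.
Column 2 now contains 3; hence (1,2) = 1.
Cage f has sum 11, so (1,4) = 2.
Column 5 now contains 2; hence (1,5) = 3.
Column 4 already has 2, leaving (3,4) = 3.
3 is placed in column 4, which forces (4,4) = 1.
1 is placed in column 2, so (5,2) = 2.
2 is placed in row 5, so (5,3) = 1.
Row 3 now contains 3, which forces (3,3) = 2.
Row 4 now contains 1, leaving (4,3) = 3.
Completed grid: 4 1 5 2 3 / 1 3 4 5 2 / 5 4 2 3 1 / 2 5 3 1 4 / 3 2 1 4 5.

1 3 4 5 2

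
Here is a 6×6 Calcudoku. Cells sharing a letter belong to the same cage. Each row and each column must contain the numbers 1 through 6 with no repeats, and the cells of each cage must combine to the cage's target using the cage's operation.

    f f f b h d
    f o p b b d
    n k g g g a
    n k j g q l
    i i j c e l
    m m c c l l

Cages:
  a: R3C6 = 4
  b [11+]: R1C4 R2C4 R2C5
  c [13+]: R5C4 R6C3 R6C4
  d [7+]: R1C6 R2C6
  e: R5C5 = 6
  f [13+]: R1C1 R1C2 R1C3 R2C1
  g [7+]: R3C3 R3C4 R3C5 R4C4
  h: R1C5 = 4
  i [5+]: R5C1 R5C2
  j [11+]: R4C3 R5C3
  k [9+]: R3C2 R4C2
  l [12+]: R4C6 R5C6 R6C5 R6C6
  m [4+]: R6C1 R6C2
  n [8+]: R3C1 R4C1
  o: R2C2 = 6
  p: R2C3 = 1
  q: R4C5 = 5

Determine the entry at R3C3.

2

Cage h is a single given cell; hence R1C5 = 4.
Cage o is a single given cell, leaving R2C2 = 6.
Cage p is a single given cell, which forces R2C3 = 1.
Cage a is a single given cell, leaving R3C6 = 4.
Cage g needs sum 7, which forces R4C4 = 1.
Cage q is given, leaving R4C5 = 5.
Cage e is a single given cell, so R5C5 = 6.
Cage k needs two cells with sum 9, so R3C2 = 5.
Cage g needs sum 7, which forces R3C5 = 1.
The two cells of cage k must have sum 9, so R4C2 = 4.
Row 4 already has 5, leaving R4C3 = 6.
Row 5 now contains 6, so R5C3 = 5.
Cage n's pair has sum 8, leaving R3C1 = 6.
Cage n needs two cells with sum 8; hence R4C1 = 2.
2 is placed in row 4; hence R4C6 = 3.
Column 1 already has 6; hence R1C1 = 5.
5 is placed in row 1; hence R1C6 = 2.
2 is placed in column 6, which forces R2C6 = 5.
2 is placed in column 6, which forces R5C6 = 1.
5 is placed in column 6, leaving R6C6 = 6.
Cage f needs sum 13, which forces R1C2 = 1.
Row 1 now contains 2; hence R1C3 = 3.
Cage b needs sum 11, leaving R1C4 = 6.
Cage f needs sum 13; hence R2C1 = 4.
3 is placed in column 3, so R3C3 = 2.
Row 3 already has 2, which forces R3C4 = 3.
Cage i's pair has sum 5, which forces R5C1 = 3.
Row 5 now contains 1, leaving R5C2 = 2.
The 3 cells of cage c must have sum 13; hence R5C4 = 4.
Column 1 now contains 3, so R6C1 = 1.
Column 2 already has 1, so R6C2 = 3.
The 3 cells of cage c must have sum 13, which forces R6C3 = 4.
Row 6 now contains 6; hence R6C4 = 5.
Cage l has sum 12, so R6C5 = 2.
Column 4 already has 3, which forces R2C4 = 2.
2 is placed in column 5, leaving R2C5 = 3.
Completed grid: 5 1 3 6 4 2 / 4 6 1 2 3 5 / 6 5 2 3 1 4 / 2 4 6 1 5 3 / 3 2 5 4 6 1 / 1 3 4 5 2 6.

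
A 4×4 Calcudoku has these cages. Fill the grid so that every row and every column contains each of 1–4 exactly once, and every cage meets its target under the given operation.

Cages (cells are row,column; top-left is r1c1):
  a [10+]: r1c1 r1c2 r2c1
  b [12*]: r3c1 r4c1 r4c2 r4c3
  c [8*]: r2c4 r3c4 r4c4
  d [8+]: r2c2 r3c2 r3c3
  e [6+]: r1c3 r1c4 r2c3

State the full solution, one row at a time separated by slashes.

In column 4, 3 can only go at r1c4, so r1c4 = 3.
Cage a needs sum 10, so r1c1 = 2.
3 is placed in row 1; hence r1c2 = 4.
Row 1 already has 2; hence r1c3 = 1.
Cage a has sum 10, which forces r2c1 = 4.
Column 3 already has 1; hence r2c3 = 2.
Row 2 already has 2; hence r2c4 = 1.
2 is placed in column 1; hence r3c1 = 1.
Column 1 now contains 1; hence r4c1 = 3.
Row 4 already has 3, so r4c3 = 4.
4 is placed in row 4, leaving r4c4 = 2.
Row 2 already has 1; hence r2c2 = 3.
Cage d has sum 8, so r3c2 = 2.
Column 3 now contains 4, which forces r3c3 = 3.
Column 4 already has 2, leaving r3c4 = 4.
Row 4 now contains 2; hence r4c2 = 1.

2 4 1 3 / 4 3 2 1 / 1 2 3 4 / 3 1 4 2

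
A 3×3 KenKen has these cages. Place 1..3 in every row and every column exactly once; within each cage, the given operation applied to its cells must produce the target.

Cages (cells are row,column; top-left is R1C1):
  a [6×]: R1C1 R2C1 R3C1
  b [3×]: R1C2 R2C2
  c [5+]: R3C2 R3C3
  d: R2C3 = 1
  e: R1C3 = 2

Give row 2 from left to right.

Cage e is given, so R1C3 = 2.
Cage d is a single given cell; hence R2C3 = 1.
Column 3 already has 2, leaving R3C3 = 3.
Cage b needs two cells with product 3, which forces R1C2 = 1.
Row 2 already has 1, which forces R2C2 = 3.
Row 3 already has 3, so R3C2 = 2.
Row 1 already has 1, so R1C1 = 3.
Row 2 already has 3; hence R2C1 = 2.
Row 3 already has 2, which forces R3C1 = 1.
Completed grid: 3 1 2 / 2 3 1 / 1 2 3.

2 3 1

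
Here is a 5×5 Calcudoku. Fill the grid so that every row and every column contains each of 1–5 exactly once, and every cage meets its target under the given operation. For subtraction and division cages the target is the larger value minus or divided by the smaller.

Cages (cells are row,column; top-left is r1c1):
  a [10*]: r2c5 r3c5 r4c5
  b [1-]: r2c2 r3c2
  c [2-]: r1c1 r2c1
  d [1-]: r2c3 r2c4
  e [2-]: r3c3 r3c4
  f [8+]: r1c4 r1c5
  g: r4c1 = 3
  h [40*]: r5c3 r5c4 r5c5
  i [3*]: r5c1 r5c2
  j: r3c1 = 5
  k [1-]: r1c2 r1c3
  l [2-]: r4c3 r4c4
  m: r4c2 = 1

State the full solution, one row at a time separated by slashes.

4 2 1 5 3 / 2 5 4 3 1 / 5 4 3 1 2 / 3 1 2 4 5 / 1 3 5 2 4

Cage j is given, which forces r3c1 = 5.
Cage g is given, leaving r4c1 = 3.
Cage m is a single given cell, leaving r4c2 = 1.
Column 1 now contains 3, leaving r5c1 = 1.
Column 2 now contains 1; hence r5c2 = 3.
Cage b's pair has difference 1, leaving r2c2 = 5.
The two cells of cage b must have difference 1, which forces r3c2 = 4.
4 is placed in column 2, leaving r1c2 = 2.
The 3 cells of cage a must have product 10; hence r4c5 = 5.
Row 1 already has 2; hence r1c1 = 4.
Cage f needs two cells with sum 8, which forces r1c4 = 5.
Column 5 now contains 5; hence r1c5 = 3.
The two cells of cage c must have difference 2, which forces r2c1 = 2.
Row 2 now contains 2, so r2c5 = 1.
Column 5 now contains 1, which forces r3c5 = 2.
2 is placed in column 5, so r5c5 = 4.
Row 1 now contains 3, leaving r1c3 = 1.
Column 3 already has 1, which forces r3c3 = 3.
Row 3 already has 3, so r3c4 = 1.
The 3 cells of cage h must have product 40, which forces r5c3 = 5.
4 is placed in row 5; hence r5c4 = 2.
Column 3 now contains 3, which forces r2c3 = 4.
The two cells of cage d must have difference 1, which forces r2c4 = 3.
The two cells of cage l must have difference 2, leaving r4c3 = 2.
Column 4 already has 2, leaving r4c4 = 4.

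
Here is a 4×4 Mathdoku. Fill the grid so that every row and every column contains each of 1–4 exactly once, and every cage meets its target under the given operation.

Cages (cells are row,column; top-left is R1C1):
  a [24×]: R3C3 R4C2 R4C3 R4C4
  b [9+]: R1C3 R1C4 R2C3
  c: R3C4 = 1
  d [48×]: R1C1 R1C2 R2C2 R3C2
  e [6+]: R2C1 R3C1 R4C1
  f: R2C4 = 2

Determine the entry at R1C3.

Cage f is given, so R2C4 = 2.
C is a freebie; hence R3C4 = 1.
In column 1, 4 can only go at R1C1, so R1C1 = 4.
Cage b needs sum 9, which forces R1C3 = 2.
Row 1 now contains 4, which forces R1C4 = 3.
The 3 cells of cage b must have sum 9; hence R2C3 = 4.
Column 3 now contains 4; hence R3C3 = 3.
Column 3 already has 3, so R4C3 = 1.
Column 4 now contains 3, which forces R4C4 = 4.
Row 1 now contains 3, so R1C2 = 1.
The 3 cells of cage e must have sum 6, so R2C1 = 1.
Cage d has product 48, leaving R2C2 = 3.
Row 3 now contains 3, leaving R3C1 = 2.
Row 3 now contains 3; hence R3C2 = 4.
The 3 cells of cage e must have sum 6, which forces R4C1 = 3.
Cage a has product 24, which forces R4C2 = 2.
The full grid is 4 1 2 3 / 1 3 4 2 / 2 4 3 1 / 3 2 1 4.

2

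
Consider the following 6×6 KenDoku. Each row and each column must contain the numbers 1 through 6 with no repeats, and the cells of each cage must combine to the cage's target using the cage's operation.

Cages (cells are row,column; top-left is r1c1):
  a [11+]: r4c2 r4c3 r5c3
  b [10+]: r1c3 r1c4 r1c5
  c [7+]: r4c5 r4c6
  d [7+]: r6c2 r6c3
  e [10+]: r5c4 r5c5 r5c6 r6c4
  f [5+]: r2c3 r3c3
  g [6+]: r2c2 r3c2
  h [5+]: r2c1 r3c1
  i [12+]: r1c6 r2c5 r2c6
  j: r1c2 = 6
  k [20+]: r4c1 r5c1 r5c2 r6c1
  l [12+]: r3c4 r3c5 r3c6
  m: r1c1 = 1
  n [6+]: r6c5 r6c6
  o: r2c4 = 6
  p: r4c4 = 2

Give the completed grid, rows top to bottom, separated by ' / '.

M is a freebie, leaving r1c1 = 1.
Cage j is a single given cell, so r1c2 = 6.
Cage o is a single given cell, so r2c4 = 6.
Cage p is given; hence r4c4 = 2.
Column 2 already has 6, leaving r5c2 = 5.
Row 1 needs a 4, and only r1c6 is open for it.
The only place for 1 in row 2 is r2c3.
Cage f needs two cells with sum 5; hence r3c3 = 4.
Cage g needs two cells with sum 6, which forces r2c2 = 4.
Row 3 now contains 4, leaving r3c2 = 2.
Column 2 now contains 4; hence r4c2 = 3.
Column 2 now contains 2, which forces r6c2 = 1.
The two cells of cage h must have sum 5, which forces r2c1 = 2.
2 is placed in row 3, so r3c1 = 3.
Cage d needs two cells with sum 7, leaving r6c3 = 6.
Cage n's pair has sum 6; hence r6c5 = 4.
Cage n needs two cells with sum 6; hence r6c6 = 2.
Column 3 now contains 6, which forces r4c3 = 5.
The 3 cells of cage a must have sum 11; hence r5c3 = 3.
The 4 cells of cage e must have sum 10, leaving r5c4 = 4.
Cage e needs sum 10; hence r5c5 = 2.
Cage e has sum 10, so r5c6 = 1.
4 is placed in row 6, so r6c1 = 5.
4 is placed in row 6, so r6c4 = 3.
Column 3 now contains 3, so r1c3 = 2.
Column 4 now contains 3; hence r1c4 = 5.
Cage b needs sum 10, which forces r1c5 = 3.
Column 5 already has 3, which forces r2c5 = 5.
5 is placed in row 2; hence r2c6 = 3.
Column 4 already has 5, which forces r3c4 = 1.
1 is placed in row 3, which forces r3c5 = 6.
Row 3 already has 6, so r3c6 = 5.
Cage k needs sum 20, which forces r4c1 = 4.
Cage c needs two cells with sum 7, leaving r4c5 = 1.
Column 6 already has 1, so r4c6 = 6.
Row 5 now contains 4, which forces r5c1 = 6.

1 6 2 5 3 4 / 2 4 1 6 5 3 / 3 2 4 1 6 5 / 4 3 5 2 1 6 / 6 5 3 4 2 1 / 5 1 6 3 4 2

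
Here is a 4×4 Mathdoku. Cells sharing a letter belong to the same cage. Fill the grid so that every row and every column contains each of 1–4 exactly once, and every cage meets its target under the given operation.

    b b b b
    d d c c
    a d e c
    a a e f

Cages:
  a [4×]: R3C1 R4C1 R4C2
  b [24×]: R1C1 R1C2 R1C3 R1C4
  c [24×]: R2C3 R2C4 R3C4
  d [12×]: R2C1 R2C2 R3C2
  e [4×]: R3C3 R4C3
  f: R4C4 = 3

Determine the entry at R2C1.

4

Cage f is given, leaving R4C4 = 3.
The 3 cells of cage c must have product 24, which forces R2C3 = 3.
The 3 cells of cage d must have product 12, which forces R3C2 = 3.
The 4 cells of cage b must have product 24, so R1C1 = 3.
Row 2 needs a 2, and only R2C4 is open for it.
2 is placed in column 4, so R3C4 = 4.
4 is placed in column 4; hence R1C4 = 1.
Row 3 now contains 4, which forces R3C3 = 1.
Cage e needs two cells with product 4; hence R4C3 = 4.
The 4 cells of cage b must have product 24, which forces R1C2 = 4.
4 is placed in column 3, leaving R1C3 = 2.
Column 2 now contains 4, leaving R2C2 = 1.
1 is placed in row 3; hence R3C1 = 2.
Row 4 now contains 4, which forces R4C1 = 1.
The 3 cells of cage a must have product 4; hence R4C2 = 2.
Row 2 already has 1; hence R2C1 = 4.
Filled in: 3 4 2 1 / 4 1 3 2 / 2 3 1 4 / 1 2 4 3.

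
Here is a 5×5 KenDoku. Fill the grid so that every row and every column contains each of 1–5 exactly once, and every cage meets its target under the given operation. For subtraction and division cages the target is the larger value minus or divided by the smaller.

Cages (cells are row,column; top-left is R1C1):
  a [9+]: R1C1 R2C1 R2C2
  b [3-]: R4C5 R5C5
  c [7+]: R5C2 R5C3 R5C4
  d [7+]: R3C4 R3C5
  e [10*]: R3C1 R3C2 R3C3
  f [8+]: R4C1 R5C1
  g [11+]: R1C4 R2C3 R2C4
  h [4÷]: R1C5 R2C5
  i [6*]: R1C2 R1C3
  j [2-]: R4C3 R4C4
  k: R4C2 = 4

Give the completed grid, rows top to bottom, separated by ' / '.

K is a freebie, leaving R4C2 = 4.
The only place for 2 in row 4 is R4C5.
Cage b's pair has difference 3, so R5C5 = 5.
Cage f needs two cells with sum 8, leaving R4C1 = 5.
5 is placed in row 5; hence R5C1 = 3.
Cage a has sum 9, which forces R2C2 = 3.
Column 2 already has 3, which forces R1C2 = 2.
The two cells of cage i must have product 6, leaving R1C3 = 3.
Column 3 already has 3; hence R4C3 = 1.
1 is placed in row 4, so R4C4 = 3.
2 is placed in column 2, leaving R5C2 = 1.
2 is placed in row 1, so R1C1 = 4.
Row 1 now contains 4, so R1C4 = 5.
Row 1 now contains 4, leaving R1C5 = 1.
Cage a has sum 9, which forces R2C1 = 2.
Column 5 now contains 1; hence R2C5 = 4.
Cage e needs product 10, which forces R3C1 = 1.
Column 2 now contains 1; hence R3C2 = 5.
Cage e needs product 10, so R3C3 = 2.
3 is placed in column 4, which forces R3C4 = 4.
Cage d needs two cells with sum 7, which forces R3C5 = 3.
2 is placed in column 3, which forces R5C3 = 4.
Column 4 now contains 4, leaving R5C4 = 2.
4 is placed in row 2; hence R2C3 = 5.
4 is placed in row 2, leaving R2C4 = 1.

4 2 3 5 1 / 2 3 5 1 4 / 1 5 2 4 3 / 5 4 1 3 2 / 3 1 4 2 5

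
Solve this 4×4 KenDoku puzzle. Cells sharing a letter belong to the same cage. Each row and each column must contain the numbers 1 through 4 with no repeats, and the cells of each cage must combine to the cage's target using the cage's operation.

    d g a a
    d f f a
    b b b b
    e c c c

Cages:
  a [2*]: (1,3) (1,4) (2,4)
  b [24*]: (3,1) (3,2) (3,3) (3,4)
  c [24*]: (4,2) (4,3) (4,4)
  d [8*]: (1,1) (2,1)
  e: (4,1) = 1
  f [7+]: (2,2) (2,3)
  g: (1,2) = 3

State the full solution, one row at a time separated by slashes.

4 3 1 2 / 2 4 3 1 / 3 1 2 4 / 1 2 4 3

G is a freebie, leaving (1,2) = 3.
Cage a needs product 2, which forces (1,3) = 1.
The 3 cells of cage a must have product 2, leaving (1,4) = 2.
3 is placed in column 2; hence (2,2) = 4.
Row 2 now contains 4, so (2,3) = 3.
Cage a needs product 2, which forces (2,4) = 1.
E is a freebie, leaving (4,1) = 1.
Column 2 now contains 4, which forces (4,2) = 2.
2 is placed in row 4; hence (4,3) = 4.
Row 4 now contains 4, which forces (4,4) = 3.
2 is placed in row 1; hence (1,1) = 4.
Row 2 now contains 4, leaving (2,1) = 2.
The 4 cells of cage b must have product 24, which forces (3,1) = 3.
Column 2 now contains 2, leaving (3,2) = 1.
4 is placed in column 3, leaving (3,3) = 2.
Column 4 now contains 3; hence (3,4) = 4.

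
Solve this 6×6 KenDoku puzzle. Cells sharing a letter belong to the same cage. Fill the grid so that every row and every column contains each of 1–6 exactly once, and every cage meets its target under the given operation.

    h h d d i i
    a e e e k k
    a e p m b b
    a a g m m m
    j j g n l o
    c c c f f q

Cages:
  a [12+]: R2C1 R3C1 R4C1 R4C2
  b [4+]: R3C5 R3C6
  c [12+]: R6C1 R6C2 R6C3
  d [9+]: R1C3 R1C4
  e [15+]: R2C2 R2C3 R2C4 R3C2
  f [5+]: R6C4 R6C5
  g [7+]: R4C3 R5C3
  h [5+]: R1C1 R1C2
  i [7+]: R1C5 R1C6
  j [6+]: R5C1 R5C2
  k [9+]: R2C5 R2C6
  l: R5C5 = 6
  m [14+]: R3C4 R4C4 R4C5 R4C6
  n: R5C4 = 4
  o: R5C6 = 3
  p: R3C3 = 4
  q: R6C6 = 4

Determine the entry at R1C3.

Cage p is a single given cell, so R3C3 = 4.
Cage n is a single given cell; hence R5C4 = 4.
L is a freebie, which forces R5C5 = 6.
Cage o is given, which forces R5C6 = 3.
Cage q is a single given cell, leaving R6C6 = 4.
Cage b's pair has sum 4, leaving R3C5 = 3.
Column 6 already has 3, which forces R3C6 = 1.
3 is placed in column 5, which forces R6C5 = 2.
3 is placed in column 5, leaving R2C5 = 4.
The two cells of cage k must have sum 9; hence R2C6 = 5.
Row 6 already has 2, leaving R6C4 = 3.
Cage d's pair has sum 9; hence R1C3 = 3.
Column 4 already has 3, so R1C4 = 6.
Row 1 already has 6; hence R1C6 = 2.
Column 6 now contains 2, which forces R4C6 = 6.
Cage i's pair has sum 7, which forces R1C5 = 5.
The 4 cells of cage e must have sum 15, so R2C3 = 6.
Column 5 now contains 5, which forces R4C5 = 1.
In row 5, 2 can only go at R5C3, so R5C3 = 2.
Column 3 already has 2; hence R4C3 = 5.
5 is placed in row 4, so R4C4 = 2.
5 is placed in column 3, so R6C3 = 1.
The 4 cells of cage a must have sum 12, leaving R2C1 = 3.
3 is placed in row 2, which forces R2C2 = 2.
Column 4 already has 2, leaving R2C4 = 1.
The 4 cells of cage a must have sum 12, which forces R3C1 = 2.
Column 4 already has 2, leaving R3C4 = 5.
Cage a needs sum 12, leaving R4C1 = 4.
Cage a has sum 12, leaving R4C2 = 3.
Column 1 now contains 4, so R1C1 = 1.
Cage h's pair has sum 5, leaving R1C2 = 4.
Row 3 now contains 5; hence R3C2 = 6.
1 is placed in column 1, which forces R5C1 = 5.
5 is placed in row 5, so R5C2 = 1.
Column 1 now contains 5, which forces R6C1 = 6.
6 is placed in column 2, so R6C2 = 5.
Filled in: 1 4 3 6 5 2 / 3 2 6 1 4 5 / 2 6 4 5 3 1 / 4 3 5 2 1 6 / 5 1 2 4 6 3 / 6 5 1 3 2 4.

3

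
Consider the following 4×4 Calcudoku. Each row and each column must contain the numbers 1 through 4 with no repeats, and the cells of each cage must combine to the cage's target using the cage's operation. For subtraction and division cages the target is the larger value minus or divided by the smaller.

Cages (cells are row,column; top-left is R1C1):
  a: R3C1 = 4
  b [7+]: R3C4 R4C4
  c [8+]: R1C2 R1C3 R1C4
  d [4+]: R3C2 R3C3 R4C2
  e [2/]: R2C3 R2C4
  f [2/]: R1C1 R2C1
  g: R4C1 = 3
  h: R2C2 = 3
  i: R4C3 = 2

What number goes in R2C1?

1

Cage h is given; hence R2C2 = 3.
A is a freebie, which forces R3C1 = 4.
Cage d has sum 4, which forces R3C2 = 2.
The 3 cells of cage d must have sum 4, so R3C3 = 1.
4 is placed in row 3, leaving R3C4 = 3.
Cage g is a single given cell, leaving R4C1 = 3.
Cage d needs sum 4, so R4C2 = 1.
I is a freebie, which forces R4C3 = 2.
3 is placed in column 4; hence R4C4 = 4.
Column 2 now contains 1, so R1C2 = 4.
Cage c has sum 8; hence R1C3 = 3.
Column 4 now contains 4, which forces R1C4 = 1.
Column 3 already has 2, so R2C3 = 4.
The two cells of cage e must have quotient 2, so R2C4 = 2.
Row 1 now contains 1, so R1C1 = 2.
Row 2 already has 2, leaving R2C1 = 1.
Filled in: 2 4 3 1 / 1 3 4 2 / 4 2 1 3 / 3 1 2 4.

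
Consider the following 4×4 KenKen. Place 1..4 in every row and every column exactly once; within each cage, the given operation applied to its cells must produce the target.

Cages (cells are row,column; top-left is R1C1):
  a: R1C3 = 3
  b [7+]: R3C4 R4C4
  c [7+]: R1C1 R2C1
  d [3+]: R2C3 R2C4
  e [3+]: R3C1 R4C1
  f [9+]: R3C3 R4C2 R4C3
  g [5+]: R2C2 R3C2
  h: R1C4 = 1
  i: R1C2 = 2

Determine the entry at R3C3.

Cage i is given; hence R1C2 = 2.
A is a freebie, leaving R1C3 = 3.
Cage h is given; hence R1C4 = 1.
Column 4 now contains 1, so R2C4 = 2.
Row 1 already has 3, leaving R1C1 = 4.
Cage c needs two cells with sum 7; hence R2C1 = 3.
Row 2 already has 2; hence R2C3 = 1.
Row 2 now contains 1, leaving R2C2 = 4.
Cage g needs two cells with sum 5, leaving R3C2 = 1.
Cage f needs sum 9; hence R4C2 = 3.
3 is placed in row 4, which forces R4C4 = 4.
Row 3 now contains 1; hence R3C1 = 2.
Cage f has sum 9, leaving R3C3 = 4.
Column 4 now contains 4, so R3C4 = 3.
Cage e's pair has sum 3, leaving R4C1 = 1.
Row 4 now contains 4; hence R4C3 = 2.
Filled in: 4 2 3 1 / 3 4 1 2 / 2 1 4 3 / 1 3 2 4.

4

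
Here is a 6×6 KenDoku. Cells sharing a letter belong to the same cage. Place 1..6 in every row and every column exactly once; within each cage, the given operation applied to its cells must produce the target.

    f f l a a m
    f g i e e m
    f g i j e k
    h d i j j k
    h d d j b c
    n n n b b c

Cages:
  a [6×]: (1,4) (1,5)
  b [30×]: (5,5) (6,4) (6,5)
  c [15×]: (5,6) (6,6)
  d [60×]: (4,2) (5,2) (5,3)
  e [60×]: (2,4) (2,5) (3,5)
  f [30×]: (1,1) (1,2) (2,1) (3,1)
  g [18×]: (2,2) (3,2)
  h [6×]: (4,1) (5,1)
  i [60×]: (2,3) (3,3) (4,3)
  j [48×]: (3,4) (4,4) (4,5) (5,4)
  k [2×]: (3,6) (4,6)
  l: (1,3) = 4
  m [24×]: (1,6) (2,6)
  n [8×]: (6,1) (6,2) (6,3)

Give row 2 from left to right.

1 6 2 3 5 4

L is a freebie; hence (1,3) = 4.
Row 1 already has 4, which forces (1,6) = 6.
Column 6 already has 6, leaving (2,6) = 4.
The only place for 1 in row 2 is (2,1).
In row 1, 1 can only go at (1,2), so (1,2) = 1.
Cage f needs product 30, which forces (1,1) = 5.
Cage f has product 30, leaving (3,1) = 6.
Row 3 already has 6, leaving (3,2) = 3.
Cage n has product 8; hence (6,3) = 1.
3 is placed in column 2; hence (2,2) = 6.
The 3 cells of cage e must have product 60, so (3,5) = 4.
Cage i has product 60, leaving (4,3) = 6.
Column 3 now contains 6, which forces (5,3) = 3.
3 is placed in row 5, leaving (5,6) = 5.
Column 6 now contains 5, leaving (6,6) = 3.
Cage h's pair has product 6, leaving (4,1) = 3.
Cage d needs product 60, leaving (4,2) = 5.
Row 4 now contains 3; hence (4,4) = 4.
3 is placed in row 5, which forces (5,1) = 2.
Cage d needs product 60, so (5,2) = 4.
4 is placed in column 4; hence (5,4) = 6.
Cage b needs product 30; hence (5,5) = 1.
2 is placed in column 1, leaving (6,1) = 4.
Column 2 already has 4, so (6,2) = 2.
Column 4 already has 6, so (6,4) = 5.
Row 6 now contains 5, leaving (6,5) = 6.
Column 4 already has 5, so (2,4) = 3.
Cage e needs product 60, which forces (2,5) = 5.
Cage j has product 48, so (3,4) = 1.
Row 3 already has 1, which forces (3,6) = 2.
Column 5 now contains 1; hence (4,5) = 2.
Column 6 now contains 2, leaving (4,6) = 1.
Column 4 already has 3, leaving (1,4) = 2.
Column 5 now contains 2; hence (1,5) = 3.
Row 2 now contains 5, which forces (2,3) = 2.
Row 3 already has 2, so (3,3) = 5.
Filled in: 5 1 4 2 3 6 / 1 6 2 3 5 4 / 6 3 5 1 4 2 / 3 5 6 4 2 1 / 2 4 3 6 1 5 / 4 2 1 5 6 3.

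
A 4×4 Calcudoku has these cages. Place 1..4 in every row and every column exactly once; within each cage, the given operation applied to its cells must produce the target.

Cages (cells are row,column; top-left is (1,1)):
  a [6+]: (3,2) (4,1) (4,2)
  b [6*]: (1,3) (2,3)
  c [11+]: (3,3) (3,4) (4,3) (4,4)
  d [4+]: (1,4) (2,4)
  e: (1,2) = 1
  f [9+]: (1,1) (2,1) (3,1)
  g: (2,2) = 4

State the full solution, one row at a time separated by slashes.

4 1 2 3 / 2 4 3 1 / 3 2 1 4 / 1 3 4 2

Cage e is a single given cell; hence (1,2) = 1.
1 is placed in row 1, so (1,4) = 3.
Cage g is a single given cell; hence (2,2) = 4.
Column 4 already has 3, leaving (2,4) = 1.
Row 1 already has 3, leaving (1,3) = 2.
The two cells of cage b must have product 6; hence (2,3) = 3.
Cage a has sum 6, so (4,1) = 1.
Row 4 now contains 1, so (4,3) = 4.
4 is placed in row 4, which forces (4,4) = 2.
2 is placed in row 1, leaving (1,1) = 4.
Row 2 now contains 3, which forces (2,1) = 2.
The 3 cells of cage f must have sum 9; hence (3,1) = 3.
Cage a has sum 6, which forces (3,2) = 2.
Column 3 now contains 4; hence (3,3) = 1.
Column 4 now contains 2, which forces (3,4) = 4.
2 is placed in row 4, which forces (4,2) = 3.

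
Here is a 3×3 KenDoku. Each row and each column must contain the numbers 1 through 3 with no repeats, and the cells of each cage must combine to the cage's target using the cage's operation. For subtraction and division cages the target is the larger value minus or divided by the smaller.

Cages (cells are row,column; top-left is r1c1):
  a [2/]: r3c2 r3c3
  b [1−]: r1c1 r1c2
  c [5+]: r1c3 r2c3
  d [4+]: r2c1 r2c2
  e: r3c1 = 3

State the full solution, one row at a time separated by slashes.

2 1 3 / 1 3 2 / 3 2 1

Cage e is a single given cell, so r3c1 = 3.
Column 1 now contains 3, which forces r2c1 = 1.
Cage d needs two cells with sum 4, which forces r2c2 = 3.
Row 2 already has 3; hence r2c3 = 2.
2 is placed in column 3, so r3c3 = 1.
Column 1 now contains 1, so r1c1 = 2.
Cage b needs two cells with difference 1, so r1c2 = 1.
2 is placed in column 3, so r1c3 = 3.
Row 3 already has 1, so r3c2 = 2.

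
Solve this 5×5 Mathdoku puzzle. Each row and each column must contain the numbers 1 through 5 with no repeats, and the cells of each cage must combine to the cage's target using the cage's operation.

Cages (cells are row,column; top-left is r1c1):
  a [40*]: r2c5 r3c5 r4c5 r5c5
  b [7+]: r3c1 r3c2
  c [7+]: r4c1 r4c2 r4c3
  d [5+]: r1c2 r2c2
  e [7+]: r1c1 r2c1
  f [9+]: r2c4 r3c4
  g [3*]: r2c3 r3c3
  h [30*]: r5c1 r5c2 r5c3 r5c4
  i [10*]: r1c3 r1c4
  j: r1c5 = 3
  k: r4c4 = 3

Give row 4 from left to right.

Cage j is given, which forces r1c5 = 3.
K is a freebie, so r4c4 = 3.
In row 1, 1 can only go at r1c2, so r1c2 = 1.
Cage d needs two cells with sum 5; hence r2c2 = 4.
Row 2 already has 4; hence r2c4 = 5.
5 is placed in column 4, so r3c4 = 4.
4 is placed in column 2, leaving r4c2 = 2.
Cage i needs two cells with product 10, so r1c3 = 5.
5 is placed in column 4, which forces r1c4 = 2.
Cage b's pair has sum 7, which forces r3c1 = 2.
The two cells of cage b must have sum 7, which forces r3c2 = 5.
5 is placed in row 3, so r3c5 = 1.
Column 2 now contains 5, which forces r5c2 = 3.
Column 4 now contains 2, so r5c4 = 1.
Row 1 now contains 5, so r1c1 = 4.
Column 1 now contains 2, leaving r2c1 = 3.
Cage g needs two cells with product 3; hence r2c3 = 1.
1 is placed in column 5, leaving r2c5 = 2.
Row 3 now contains 1, leaving r3c3 = 3.
Column 1 now contains 4, so r4c1 = 1.
Column 3 now contains 1, which forces r4c3 = 4.
Row 4 now contains 4; hence r4c5 = 5.
Row 5 already has 1, leaving r5c1 = 5.
Row 5 already has 1, leaving r5c3 = 2.
Column 5 now contains 5, so r5c5 = 4.
Filled in: 4 1 5 2 3 / 3 4 1 5 2 / 2 5 3 4 1 / 1 2 4 3 5 / 5 3 2 1 4.

1 2 4 3 5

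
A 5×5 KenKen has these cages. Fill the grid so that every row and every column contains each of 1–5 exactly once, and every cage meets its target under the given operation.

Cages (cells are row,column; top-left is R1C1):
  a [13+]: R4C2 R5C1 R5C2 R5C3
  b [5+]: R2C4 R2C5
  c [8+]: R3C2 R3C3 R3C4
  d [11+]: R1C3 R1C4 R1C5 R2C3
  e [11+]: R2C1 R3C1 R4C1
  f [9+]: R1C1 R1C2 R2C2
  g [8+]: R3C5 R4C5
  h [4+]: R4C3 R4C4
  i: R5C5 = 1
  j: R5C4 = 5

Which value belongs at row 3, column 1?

J is a freebie, leaving R5C4 = 5.
I is a freebie, which forces R5C5 = 1.
Cage a needs sum 13; hence R4C2 = 4.
Row 4 needs a 2, and only R4C1 is open for it.
In row 4, 5 can only go at R4C5, so R4C5 = 5.
5 is placed in column 5, leaving R3C5 = 3.
In row 3, 4 can only go at R3C1, so R3C1 = 4.
4 is placed in column 1, leaving R2C1 = 5.
4 is placed in column 1; hence R5C1 = 3.
The 4 cells of cage a must have sum 13, which forces R5C2 = 2.
Cage a needs sum 13, which forces R5C3 = 4.
3 is placed in column 1; hence R1C1 = 1.
Cage f needs sum 9, which forces R1C2 = 5.
Row 1 already has 5, so R1C3 = 3.
Cage f needs sum 9, leaving R2C2 = 3.
Row 2 already has 3, so R2C4 = 1.
5 is placed in column 2, leaving R3C2 = 1.
Column 4 already has 1, which forces R3C4 = 2.
Column 3 now contains 3, leaving R4C3 = 1.
Column 4 already has 1, which forces R4C4 = 3.
2 is placed in column 4, so R1C4 = 4.
The 4 cells of cage d must have sum 11, which forces R1C5 = 2.
1 is placed in row 2, leaving R2C3 = 2.
Cage b's pair has sum 5, leaving R2C5 = 4.
Row 3 already has 2, leaving R3C3 = 5.
Filled in: 1 5 3 4 2 / 5 3 2 1 4 / 4 1 5 2 3 / 2 4 1 3 5 / 3 2 4 5 1.

4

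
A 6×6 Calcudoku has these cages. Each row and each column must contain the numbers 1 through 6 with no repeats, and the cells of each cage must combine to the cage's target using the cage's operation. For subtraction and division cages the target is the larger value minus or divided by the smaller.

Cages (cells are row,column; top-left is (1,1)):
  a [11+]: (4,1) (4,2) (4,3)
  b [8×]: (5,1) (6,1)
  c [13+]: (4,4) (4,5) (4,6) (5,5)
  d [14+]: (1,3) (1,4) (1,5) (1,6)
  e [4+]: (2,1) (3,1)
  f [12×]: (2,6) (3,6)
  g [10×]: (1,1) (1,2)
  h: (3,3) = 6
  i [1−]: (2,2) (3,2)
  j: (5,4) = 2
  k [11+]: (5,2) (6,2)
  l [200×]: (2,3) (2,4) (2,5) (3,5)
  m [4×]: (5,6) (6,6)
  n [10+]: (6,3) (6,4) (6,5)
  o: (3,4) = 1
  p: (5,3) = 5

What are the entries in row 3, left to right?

H is a freebie; hence (3,3) = 6.
Cage o is a single given cell, which forces (3,4) = 1.
Cage l has product 200, so (3,5) = 5.
Cage p is a single given cell, which forces (5,3) = 5.
Cage j is given; hence (5,4) = 2.
Cage e's pair has sum 4, so (2,1) = 1.
The 4 cells of cage l must have product 200, which forces (2,4) = 5.
1 is placed in row 3; hence (3,1) = 3.
Row 5 already has 2, leaving (5,1) = 4.
Row 5 already has 5, which forces (5,2) = 6.
Row 5 now contains 4, so (5,6) = 1.
Cage b needs two cells with product 8, which forces (6,1) = 2.
Cage k needs two cells with sum 11; hence (6,2) = 5.
1 is placed in column 6, so (6,6) = 4.
Column 1 now contains 2; hence (1,1) = 5.
5 is placed in column 2, which forces (1,2) = 2.
Cage i's pair has difference 1, which forces (2,2) = 3.
Cage f's pair has product 12; hence (2,6) = 6.
2 is placed in column 2; hence (3,2) = 4.
4 is placed in column 6, which forces (3,6) = 2.
Column 1 now contains 5, which forces (4,1) = 6.
4 is placed in column 2; hence (4,2) = 1.
Row 4 now contains 1; hence (4,5) = 2.
Row 5 now contains 1, which forces (5,5) = 3.
Column 6 already has 6; hence (1,6) = 3.
Cage l has product 200, leaving (2,3) = 2.
Column 5 already has 2, so (2,5) = 4.
Cage a needs sum 11, leaving (4,3) = 4.
Cage c needs sum 13, leaving (4,4) = 3.
Cage c has sum 13, so (4,6) = 5.
Column 4 already has 3, leaving (6,4) = 6.
6 is placed in row 6, which forces (6,5) = 1.
Column 3 now contains 4, which forces (1,3) = 1.
Column 4 now contains 6, so (1,4) = 4.
Column 5 now contains 1, which forces (1,5) = 6.
Row 6 already has 1; hence (6,3) = 3.
Filled in: 5 2 1 4 6 3 / 1 3 2 5 4 6 / 3 4 6 1 5 2 / 6 1 4 3 2 5 / 4 6 5 2 3 1 / 2 5 3 6 1 4.

3 4 6 1 5 2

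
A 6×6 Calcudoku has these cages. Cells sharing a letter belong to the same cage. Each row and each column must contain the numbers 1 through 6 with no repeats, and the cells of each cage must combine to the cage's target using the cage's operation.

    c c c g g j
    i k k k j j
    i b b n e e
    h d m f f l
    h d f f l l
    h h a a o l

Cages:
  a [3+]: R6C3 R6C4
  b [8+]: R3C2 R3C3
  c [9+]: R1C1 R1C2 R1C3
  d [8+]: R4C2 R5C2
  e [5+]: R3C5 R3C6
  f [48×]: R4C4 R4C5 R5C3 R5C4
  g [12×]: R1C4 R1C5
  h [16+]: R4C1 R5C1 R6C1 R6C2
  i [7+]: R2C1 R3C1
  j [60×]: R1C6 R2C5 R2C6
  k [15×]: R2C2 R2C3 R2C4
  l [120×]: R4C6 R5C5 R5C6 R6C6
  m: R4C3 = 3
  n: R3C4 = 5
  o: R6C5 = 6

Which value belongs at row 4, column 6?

Cage n is given, so R3C4 = 5.
Cage m is a single given cell, leaving R4C3 = 3.
Cage o is a single given cell; hence R6C5 = 6.
In row 3, 3 can only go at R3C1, so R3C1 = 3.
The two cells of cage i must have sum 7, which forces R2C1 = 4.
Column 1 now contains 4; hence R6C1 = 5.
The only place for 6 in row 2 is R2C6.
In row 2, 2 can only go at R2C5, so R2C5 = 2.
The 3 cells of cage j must have product 60, so R1C6 = 5.
Cage l needs product 120, so R5C5 = 5.
The only place for 5 in row 4 is R4C2.
Cage k has product 15, so R2C3 = 5.
Cage d needs two cells with sum 8, which forces R5C2 = 3.
3 is placed in column 2, so R6C2 = 4.
4 is placed in row 6, leaving R6C6 = 3.
3 is placed in column 2, so R2C2 = 1.
Cage k needs product 15, which forces R2C4 = 3.
Column 4 now contains 3, so R1C4 = 4.
Cage g needs two cells with product 12, which forces R1C5 = 3.
The only place for 2 in column 1 is R1C1.
Row 1 now contains 2, leaving R1C2 = 6.
The 3 cells of cage c must have sum 9, leaving R1C3 = 1.
Column 2 already has 6, which forces R3C2 = 2.
Row 3 now contains 2, so R3C3 = 6.
1 is placed in column 3, which forces R6C3 = 2.
2 is placed in row 6, which forces R6C4 = 1.
The 4 cells of cage f must have product 48, which forces R4C5 = 1.
Column 3 already has 2, so R5C3 = 4.
Row 5 now contains 4, which forces R5C6 = 2.
1 is placed in column 5; hence R3C5 = 4.
Cage e's pair has sum 5, so R3C6 = 1.
1 is placed in row 4; hence R4C1 = 6.
Cage f needs product 48; hence R4C4 = 2.
Column 6 now contains 2, which forces R4C6 = 4.
Cage h has sum 16, so R5C1 = 1.
Row 5 now contains 2, which forces R5C4 = 6.
Filled in: 2 6 1 4 3 5 / 4 1 5 3 2 6 / 3 2 6 5 4 1 / 6 5 3 2 1 4 / 1 3 4 6 5 2 / 5 4 2 1 6 3.

4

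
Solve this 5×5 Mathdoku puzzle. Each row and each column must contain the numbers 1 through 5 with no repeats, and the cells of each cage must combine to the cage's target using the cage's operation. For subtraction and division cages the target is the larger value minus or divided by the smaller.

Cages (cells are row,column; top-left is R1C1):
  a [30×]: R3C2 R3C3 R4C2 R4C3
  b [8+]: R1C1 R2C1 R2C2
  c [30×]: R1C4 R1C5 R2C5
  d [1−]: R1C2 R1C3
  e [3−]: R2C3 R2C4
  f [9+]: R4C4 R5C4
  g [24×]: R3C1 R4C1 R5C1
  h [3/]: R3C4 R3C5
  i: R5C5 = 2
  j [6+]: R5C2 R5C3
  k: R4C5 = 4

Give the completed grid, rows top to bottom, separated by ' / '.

1 4 3 2 5 / 5 2 4 1 3 / 4 5 2 3 1 / 2 3 1 5 4 / 3 1 5 4 2

Cage k is given; hence R4C5 = 4.
Cage i is given, leaving R5C5 = 2.
Cage c needs product 30, which forces R1C4 = 2.
Row 4 already has 4, so R4C4 = 5.
Cage f's pair has sum 9, so R5C4 = 4.
Cage e's pair has difference 3, which forces R2C3 = 4.
4 is placed in column 4, leaving R2C4 = 1.
The 3 cells of cage g must have product 24, which forces R3C1 = 4.
Column 4 now contains 1, so R3C4 = 3.
Row 3 already has 3, so R3C5 = 1.
Cage g has product 24, so R4C1 = 2.
Row 5 already has 4; hence R5C1 = 3.
Cage b needs sum 8; hence R1C1 = 1.
Cage d's pair has difference 1; hence R1C2 = 4.
Column 1 already has 3, leaving R2C1 = 5.
The 3 cells of cage b must have sum 8, so R2C2 = 2.
Row 2 already has 5, so R2C5 = 3.
2 is placed in column 2; hence R3C2 = 5.
Row 3 already has 5; hence R3C3 = 2.
Column 2 now contains 5, leaving R5C2 = 1.
Row 5 already has 1, so R5C3 = 5.
Column 3 now contains 5, so R1C3 = 3.
Column 5 already has 3, leaving R1C5 = 5.
Column 2 already has 1, leaving R4C2 = 3.
Cage a has product 30, so R4C3 = 1.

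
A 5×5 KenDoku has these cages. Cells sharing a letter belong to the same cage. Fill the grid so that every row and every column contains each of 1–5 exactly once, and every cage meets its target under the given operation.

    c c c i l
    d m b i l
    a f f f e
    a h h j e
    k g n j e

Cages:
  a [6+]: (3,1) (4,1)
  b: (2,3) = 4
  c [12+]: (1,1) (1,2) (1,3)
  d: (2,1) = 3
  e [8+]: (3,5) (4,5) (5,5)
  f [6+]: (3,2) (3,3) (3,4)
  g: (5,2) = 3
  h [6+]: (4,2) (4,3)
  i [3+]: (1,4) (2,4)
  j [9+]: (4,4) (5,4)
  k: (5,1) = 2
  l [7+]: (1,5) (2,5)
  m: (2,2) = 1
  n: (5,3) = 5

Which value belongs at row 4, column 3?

D is a freebie, leaving (2,1) = 3.
Cage m is given, leaving (2,2) = 1.
Cage b is a single given cell, which forces (2,3) = 4.
Row 2 now contains 1, so (2,4) = 2.
2 is placed in row 2, so (2,5) = 5.
Cage k is a single given cell, so (5,1) = 2.
G is a freebie, leaving (5,2) = 3.
N is a freebie, which forces (5,3) = 5.
Row 5 already has 5, leaving (5,4) = 4.
4 is placed in row 5; hence (5,5) = 1.
5 is placed in column 3, leaving (1,3) = 3.
Column 4 now contains 2; hence (1,4) = 1.
Cage l needs two cells with sum 7, leaving (1,5) = 2.
Column 2 already has 3, leaving (3,2) = 2.
3 is placed in column 3; hence (3,3) = 1.
Column 4 already has 1, which forces (3,4) = 3.
3 is placed in row 3, which forces (3,5) = 4.
Column 3 now contains 1, so (4,3) = 2.
Column 4 now contains 4, leaving (4,4) = 5.
Column 5 already has 4; hence (4,5) = 3.
Row 3 now contains 1, leaving (3,1) = 5.
Row 4 now contains 5; hence (4,1) = 1.
Row 4 now contains 5, so (4,2) = 4.
5 is placed in column 1, so (1,1) = 4.
4 is placed in column 2, which forces (1,2) = 5.
The full grid is 4 5 3 1 2 / 3 1 4 2 5 / 5 2 1 3 4 / 1 4 2 5 3 / 2 3 5 4 1.

2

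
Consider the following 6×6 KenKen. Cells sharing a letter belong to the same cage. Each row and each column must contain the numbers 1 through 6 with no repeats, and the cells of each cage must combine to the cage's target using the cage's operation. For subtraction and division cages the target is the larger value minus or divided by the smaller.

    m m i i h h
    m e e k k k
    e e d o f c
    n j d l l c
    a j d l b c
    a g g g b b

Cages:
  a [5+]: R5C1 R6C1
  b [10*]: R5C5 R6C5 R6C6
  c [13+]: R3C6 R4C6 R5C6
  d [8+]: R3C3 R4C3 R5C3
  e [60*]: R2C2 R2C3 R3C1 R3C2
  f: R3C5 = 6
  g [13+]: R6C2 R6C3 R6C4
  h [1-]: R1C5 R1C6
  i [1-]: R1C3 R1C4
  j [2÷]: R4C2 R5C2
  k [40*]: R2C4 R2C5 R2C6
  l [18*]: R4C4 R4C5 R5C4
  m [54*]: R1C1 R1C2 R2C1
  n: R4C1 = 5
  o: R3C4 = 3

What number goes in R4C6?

The 3 cells of cage m must have product 54; hence R1C1 = 6.
Cage m needs product 54, leaving R1C2 = 3.
Cage m needs product 54, so R2C1 = 3.
Cage o is given, which forces R3C4 = 3.
Cage f is given; hence R3C5 = 6.
N is a freebie, which forces R4C1 = 5.
The 3 cells of cage l must have product 18, leaving R4C5 = 3.
Row 6 needs a 3, and only R6C3 is open for it.
Row 3 needs a 4, and only R3C6 is open for it.
The 3 cells of cage c must have sum 13, which forces R4C6 = 6.
Cage c needs sum 13; hence R5C6 = 3.
Row 4 now contains 6, which forces R4C4 = 1.
Cage l has product 18; hence R5C4 = 6.
6 is placed in column 4, so R6C4 = 4.
Cage k has product 40, leaving R2C5 = 4.
1 is placed in row 4; hence R4C3 = 2.
Cage a's pair has sum 5; hence R5C1 = 4.
Row 6 already has 4, which forces R6C1 = 1.
Row 6 already has 4, so R6C2 = 6.
Cage e needs product 60, leaving R2C3 = 6.
Column 1 now contains 1, which forces R3C1 = 2.
2 is placed in row 4, leaving R4C2 = 4.
The two cells of cage j must have quotient 2, so R5C2 = 2.
The 3 cells of cage b must have product 10, leaving R5C5 = 1.
1 is placed in column 5, leaving R1C5 = 2.
The two cells of cage h must have difference 1, leaving R1C6 = 1.
The 3 cells of cage d must have sum 8, so R3C3 = 1.
Row 5 already has 1, which forces R5C3 = 5.
Column 5 now contains 2; hence R6C5 = 5.
Row 6 now contains 5; hence R6C6 = 2.
1 is placed in row 1, leaving R1C3 = 4.
Row 1 already has 2; hence R1C4 = 5.
Cage e has product 60, so R2C2 = 1.
Cage k needs product 40, so R2C4 = 2.
2 is placed in column 6, leaving R2C6 = 5.
Row 3 now contains 1, leaving R3C2 = 5.
Completed grid: 6 3 4 5 2 1 / 3 1 6 2 4 5 / 2 5 1 3 6 4 / 5 4 2 1 3 6 / 4 2 5 6 1 3 / 1 6 3 4 5 2.

6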